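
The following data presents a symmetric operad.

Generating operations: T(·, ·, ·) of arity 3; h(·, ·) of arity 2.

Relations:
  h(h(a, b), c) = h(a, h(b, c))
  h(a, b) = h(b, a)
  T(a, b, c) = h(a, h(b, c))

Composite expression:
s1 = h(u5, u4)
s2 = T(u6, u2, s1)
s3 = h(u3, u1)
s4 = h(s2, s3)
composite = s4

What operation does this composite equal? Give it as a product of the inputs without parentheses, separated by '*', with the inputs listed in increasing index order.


u1 * u2 * u3 * u4 * u5 * u6

Reordering under h is free, so list the u-inputs canonically.
h(u5, u4) linearizes to u5 * u4
T(u6, u2, h(u5, u4)) linearizes to u6 * u2 * u5 * u4
h(u3, u1) linearizes to u3 * u1
h(T(u6, u2, h(u5, u4)), h(u3, u1)) linearizes to u6 * u2 * u5 * u4 * u3 * u1
commutativity sorts the factors: u1 * u2 * u3 * u4 * u5 * u6


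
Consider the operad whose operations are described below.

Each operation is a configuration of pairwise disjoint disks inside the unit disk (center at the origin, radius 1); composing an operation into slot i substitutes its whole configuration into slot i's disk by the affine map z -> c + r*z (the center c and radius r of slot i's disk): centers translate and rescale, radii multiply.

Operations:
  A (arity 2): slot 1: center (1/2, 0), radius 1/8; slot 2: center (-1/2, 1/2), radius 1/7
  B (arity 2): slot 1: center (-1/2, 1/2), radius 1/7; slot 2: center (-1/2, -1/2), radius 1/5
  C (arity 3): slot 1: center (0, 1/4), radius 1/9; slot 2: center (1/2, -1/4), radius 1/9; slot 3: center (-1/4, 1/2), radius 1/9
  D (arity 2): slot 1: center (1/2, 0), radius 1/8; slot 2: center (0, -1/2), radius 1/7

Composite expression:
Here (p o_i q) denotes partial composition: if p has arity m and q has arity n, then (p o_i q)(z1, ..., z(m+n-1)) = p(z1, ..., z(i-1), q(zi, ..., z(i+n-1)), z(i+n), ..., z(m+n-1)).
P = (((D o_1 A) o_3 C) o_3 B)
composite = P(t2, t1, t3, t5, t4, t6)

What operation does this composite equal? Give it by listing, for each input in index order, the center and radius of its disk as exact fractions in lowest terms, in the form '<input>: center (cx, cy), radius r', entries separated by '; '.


Affine substitution under D: radii multiply and t-centers shift.
tracing t2 down its 2-map path: center (9/16, 0), radius 1/64
tracing t1 down its 2-map path: center (7/16, 1/16), radius 1/56
tracing t3 down its 3-map path: center (-1/126, -115/252), radius 1/441
tracing t5 down its 3-map path: center (-1/126, -17/36), radius 1/315
tracing t4 down its 2-map path: center (1/14, -15/28), radius 1/63
tracing t6 down its 2-map path: center (-1/28, -3/7), radius 1/63

t1: center (7/16, 1/16), radius 1/56; t2: center (9/16, 0), radius 1/64; t3: center (-1/126, -115/252), radius 1/441; t4: center (1/14, -15/28), radius 1/63; t5: center (-1/126, -17/36), radius 1/315; t6: center (-1/28, -3/7), radius 1/63


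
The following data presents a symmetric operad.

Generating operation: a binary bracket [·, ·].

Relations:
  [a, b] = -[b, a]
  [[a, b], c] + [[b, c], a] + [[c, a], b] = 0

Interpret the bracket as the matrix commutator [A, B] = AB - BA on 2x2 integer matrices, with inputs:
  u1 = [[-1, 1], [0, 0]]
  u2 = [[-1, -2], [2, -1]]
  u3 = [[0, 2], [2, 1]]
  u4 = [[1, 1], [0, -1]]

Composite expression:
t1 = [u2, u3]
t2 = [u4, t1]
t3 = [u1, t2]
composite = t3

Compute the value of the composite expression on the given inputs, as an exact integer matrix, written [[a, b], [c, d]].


[u2, u3] = [[-8, -2], [-2, 8]]
[u4, [u2, u3]] = [[-2, 12], [4, 2]]
[u1, [u4, [u2, u3]]] = [[4, -8], [4, -4]]

[[4, -8], [4, -4]]


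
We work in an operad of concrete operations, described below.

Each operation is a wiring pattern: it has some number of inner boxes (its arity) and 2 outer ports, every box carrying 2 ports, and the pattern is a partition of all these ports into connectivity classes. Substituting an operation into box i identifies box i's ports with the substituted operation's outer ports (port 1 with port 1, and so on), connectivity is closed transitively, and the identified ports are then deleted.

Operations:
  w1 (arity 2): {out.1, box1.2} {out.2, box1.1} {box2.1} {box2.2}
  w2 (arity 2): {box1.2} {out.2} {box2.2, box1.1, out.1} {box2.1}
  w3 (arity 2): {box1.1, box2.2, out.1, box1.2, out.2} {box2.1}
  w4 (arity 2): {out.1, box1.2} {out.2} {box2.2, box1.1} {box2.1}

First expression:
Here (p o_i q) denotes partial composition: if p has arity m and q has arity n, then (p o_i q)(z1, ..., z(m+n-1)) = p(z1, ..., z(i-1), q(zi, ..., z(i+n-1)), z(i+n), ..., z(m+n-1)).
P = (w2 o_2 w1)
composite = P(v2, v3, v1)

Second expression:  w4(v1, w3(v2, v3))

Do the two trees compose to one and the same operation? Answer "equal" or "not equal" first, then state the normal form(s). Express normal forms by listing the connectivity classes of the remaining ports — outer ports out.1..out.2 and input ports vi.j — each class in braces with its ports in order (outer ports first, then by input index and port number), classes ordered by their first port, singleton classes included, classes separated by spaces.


not equal; first: {out.1, v2.1, v3.1} {out.2} {v1.1} {v1.2} {v2.2} {v3.2}; second: {out.1, v1.2} {out.2} {v1.1, v2.1, v2.2, v3.2} {v3.1}


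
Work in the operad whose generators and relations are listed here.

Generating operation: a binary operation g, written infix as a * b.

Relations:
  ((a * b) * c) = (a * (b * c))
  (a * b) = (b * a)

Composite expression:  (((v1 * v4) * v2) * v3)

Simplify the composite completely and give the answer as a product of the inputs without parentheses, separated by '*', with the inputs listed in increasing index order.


v1 * v2 * v3 * v4


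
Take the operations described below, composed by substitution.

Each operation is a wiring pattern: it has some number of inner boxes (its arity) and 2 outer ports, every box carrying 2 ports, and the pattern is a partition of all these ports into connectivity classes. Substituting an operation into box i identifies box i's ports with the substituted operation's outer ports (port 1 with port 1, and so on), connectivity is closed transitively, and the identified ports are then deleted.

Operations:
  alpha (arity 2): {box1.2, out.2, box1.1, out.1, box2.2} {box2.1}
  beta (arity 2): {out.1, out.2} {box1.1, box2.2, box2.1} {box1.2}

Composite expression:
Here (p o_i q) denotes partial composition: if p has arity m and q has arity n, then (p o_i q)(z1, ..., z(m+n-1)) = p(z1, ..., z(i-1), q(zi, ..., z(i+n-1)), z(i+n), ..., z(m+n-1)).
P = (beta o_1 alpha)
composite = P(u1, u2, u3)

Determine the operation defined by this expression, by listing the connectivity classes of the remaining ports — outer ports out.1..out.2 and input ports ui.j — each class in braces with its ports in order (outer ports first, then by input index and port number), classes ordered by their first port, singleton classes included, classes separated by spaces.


{out.1, out.2} {u1.1, u1.2, u2.2, u3.1, u3.2} {u2.1}

Two ports join when wires chain via beta-identified ports.
composing alpha on (u1, u2), with out.j its own outer ports: {out.1, out.2, u1.1, u1.2, u2.2} {u2.1}
composing beta on (u1, u2, u3), with out.j its own outer ports: {out.1, out.2} {u1.1, u1.2, u2.2, u3.1, u3.2} {u2.1}


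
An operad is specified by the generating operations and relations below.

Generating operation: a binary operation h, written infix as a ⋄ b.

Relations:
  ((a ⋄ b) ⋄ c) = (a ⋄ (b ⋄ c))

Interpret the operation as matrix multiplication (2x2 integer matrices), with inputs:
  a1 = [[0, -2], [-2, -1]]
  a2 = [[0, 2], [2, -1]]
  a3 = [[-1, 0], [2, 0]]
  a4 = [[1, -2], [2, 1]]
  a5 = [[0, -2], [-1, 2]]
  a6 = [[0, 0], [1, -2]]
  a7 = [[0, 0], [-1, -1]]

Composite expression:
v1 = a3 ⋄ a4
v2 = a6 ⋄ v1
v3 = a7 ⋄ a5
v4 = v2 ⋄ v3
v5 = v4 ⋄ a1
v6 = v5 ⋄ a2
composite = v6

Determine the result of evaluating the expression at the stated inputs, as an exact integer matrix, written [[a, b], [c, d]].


[[0, 0], [-40, 20]]

(a3 ⋄ a4) = [[-1, 2], [2, -4]]
(a6 ⋄ (a3 ⋄ a4)) = [[0, 0], [-5, 10]]
(a7 ⋄ a5) = [[0, 0], [1, 0]]
((a6 ⋄ (a3 ⋄ a4)) ⋄ (a7 ⋄ a5)) = [[0, 0], [10, 0]]
(((a6 ⋄ (a3 ⋄ a4)) ⋄ (a7 ⋄ a5)) ⋄ a1) = [[0, 0], [0, -20]]
((((a6 ⋄ (a3 ⋄ a4)) ⋄ (a7 ⋄ a5)) ⋄ a1) ⋄ a2) = [[0, 0], [-40, 20]]


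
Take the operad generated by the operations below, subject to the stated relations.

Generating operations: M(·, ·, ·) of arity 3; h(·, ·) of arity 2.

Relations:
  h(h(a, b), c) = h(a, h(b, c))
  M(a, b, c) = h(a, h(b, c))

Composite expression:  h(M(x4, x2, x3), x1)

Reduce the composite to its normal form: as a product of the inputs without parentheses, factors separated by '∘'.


x4 ∘ x2 ∘ x3 ∘ x1


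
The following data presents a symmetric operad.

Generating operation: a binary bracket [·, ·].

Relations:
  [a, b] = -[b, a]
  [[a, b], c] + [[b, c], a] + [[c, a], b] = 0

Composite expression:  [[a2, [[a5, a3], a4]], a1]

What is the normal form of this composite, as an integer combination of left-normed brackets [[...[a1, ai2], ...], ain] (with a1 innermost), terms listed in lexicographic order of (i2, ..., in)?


[[[[a1, a2], a3], a5], a4] - [[[[a1, a2], a4], a3], a5] + [[[[a1, a2], a4], a5], a3] - [[[[a1, a2], a5], a3], a4] - [[[[a1, a3], a5], a4], a2] + [[[[a1, a4], a3], a5], a2] - [[[[a1, a4], a5], a3], a2] + [[[[a1, a5], a3], a4], a2]


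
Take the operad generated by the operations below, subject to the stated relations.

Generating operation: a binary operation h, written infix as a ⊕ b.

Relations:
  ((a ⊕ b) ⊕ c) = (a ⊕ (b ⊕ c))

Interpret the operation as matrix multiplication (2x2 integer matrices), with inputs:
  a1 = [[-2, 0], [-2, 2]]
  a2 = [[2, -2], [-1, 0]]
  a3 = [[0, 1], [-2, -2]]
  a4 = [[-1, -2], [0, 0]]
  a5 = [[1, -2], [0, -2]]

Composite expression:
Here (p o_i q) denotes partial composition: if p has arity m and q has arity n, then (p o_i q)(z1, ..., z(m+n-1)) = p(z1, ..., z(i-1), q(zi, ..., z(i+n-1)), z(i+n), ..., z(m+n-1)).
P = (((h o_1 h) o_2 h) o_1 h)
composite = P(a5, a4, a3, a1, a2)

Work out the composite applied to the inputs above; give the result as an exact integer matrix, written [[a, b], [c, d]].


(a5 ⊕ a4) = [[-1, -2], [0, 0]]
(a3 ⊕ a1) = [[-2, 2], [8, -4]]
((a5 ⊕ a4) ⊕ (a3 ⊕ a1)) = [[-14, 6], [0, 0]]
(((a5 ⊕ a4) ⊕ (a3 ⊕ a1)) ⊕ a2) = [[-34, 28], [0, 0]]

[[-34, 28], [0, 0]]


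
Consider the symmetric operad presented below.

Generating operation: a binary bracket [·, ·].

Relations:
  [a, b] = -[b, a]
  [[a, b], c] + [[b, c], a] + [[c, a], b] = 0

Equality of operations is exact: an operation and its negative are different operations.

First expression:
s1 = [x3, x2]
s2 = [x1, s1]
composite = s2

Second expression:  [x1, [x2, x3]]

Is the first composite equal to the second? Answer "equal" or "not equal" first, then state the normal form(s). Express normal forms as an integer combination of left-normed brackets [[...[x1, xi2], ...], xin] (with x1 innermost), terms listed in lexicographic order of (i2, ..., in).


Reducing the first expression gives -[[x1, x2], x3] + [[x1, x3], x2]
Reducing the second expression gives [[x1, x2], x3] - [[x1, x3], x2]
They disagree, so not equal.

not equal; the first gives -[[x1, x2], x3] + [[x1, x3], x2] and the second [[x1, x2], x3] - [[x1, x3], x2]


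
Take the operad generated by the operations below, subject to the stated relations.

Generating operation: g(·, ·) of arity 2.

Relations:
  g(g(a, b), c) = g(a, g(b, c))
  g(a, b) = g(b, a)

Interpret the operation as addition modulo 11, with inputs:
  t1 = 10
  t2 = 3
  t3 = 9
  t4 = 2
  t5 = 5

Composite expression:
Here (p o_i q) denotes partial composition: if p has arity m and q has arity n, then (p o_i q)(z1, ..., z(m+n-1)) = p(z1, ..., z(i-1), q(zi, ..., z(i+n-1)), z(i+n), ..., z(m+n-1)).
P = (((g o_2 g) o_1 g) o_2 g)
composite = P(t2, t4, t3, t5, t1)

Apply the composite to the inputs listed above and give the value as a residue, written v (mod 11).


7 (mod 11)

g(t4, t3) = 0
g(t2, g(t4, t3)) = 3
g(t5, t1) = 4
g(g(t2, g(t4, t3)), g(t5, t1)) = 7


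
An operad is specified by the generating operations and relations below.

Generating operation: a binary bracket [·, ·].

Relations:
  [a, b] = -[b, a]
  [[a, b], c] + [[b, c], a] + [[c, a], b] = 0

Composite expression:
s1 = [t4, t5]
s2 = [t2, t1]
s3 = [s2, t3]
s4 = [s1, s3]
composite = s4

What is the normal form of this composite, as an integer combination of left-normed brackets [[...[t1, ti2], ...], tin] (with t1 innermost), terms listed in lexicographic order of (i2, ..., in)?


[[[[t1, t2], t3], t4], t5] - [[[[t1, t2], t3], t5], t4]

Skip Jacobi rewriting: expand, keep t1-initial words, read off terms.
Composite bracket: [[t4, t5], [[t2, t1], t3]]
Full expansion: 16 signed words from ab - ba (2^4 = 16).
The t1-initial words carry the normal form:
  word t1t2t3t4t5 has sign +1, contributing +[[[[t1, t2], t3], t4], t5]
  word t1t2t3t5t4 has sign -1, contributing -[[[[t1, t2], t3], t5], t4]


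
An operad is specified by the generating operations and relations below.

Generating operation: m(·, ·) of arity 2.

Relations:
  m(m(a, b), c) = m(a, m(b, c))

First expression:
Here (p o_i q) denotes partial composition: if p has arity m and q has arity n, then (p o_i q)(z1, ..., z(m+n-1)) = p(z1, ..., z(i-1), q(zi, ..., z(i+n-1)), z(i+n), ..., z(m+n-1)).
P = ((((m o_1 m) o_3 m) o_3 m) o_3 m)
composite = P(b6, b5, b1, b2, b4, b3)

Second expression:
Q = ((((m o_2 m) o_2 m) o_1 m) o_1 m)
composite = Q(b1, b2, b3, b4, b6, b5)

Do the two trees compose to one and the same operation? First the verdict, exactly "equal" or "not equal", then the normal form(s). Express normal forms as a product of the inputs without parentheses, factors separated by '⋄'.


Reducing the first expression gives b6 ⋄ b5 ⋄ b1 ⋄ b2 ⋄ b4 ⋄ b3
Reducing the second expression gives b1 ⋄ b2 ⋄ b3 ⋄ b4 ⋄ b6 ⋄ b5
Distinct normal forms: not equal.

not equal — first b6 ⋄ b5 ⋄ b1 ⋄ b2 ⋄ b4 ⋄ b3, second b1 ⋄ b2 ⋄ b3 ⋄ b4 ⋄ b6 ⋄ b5


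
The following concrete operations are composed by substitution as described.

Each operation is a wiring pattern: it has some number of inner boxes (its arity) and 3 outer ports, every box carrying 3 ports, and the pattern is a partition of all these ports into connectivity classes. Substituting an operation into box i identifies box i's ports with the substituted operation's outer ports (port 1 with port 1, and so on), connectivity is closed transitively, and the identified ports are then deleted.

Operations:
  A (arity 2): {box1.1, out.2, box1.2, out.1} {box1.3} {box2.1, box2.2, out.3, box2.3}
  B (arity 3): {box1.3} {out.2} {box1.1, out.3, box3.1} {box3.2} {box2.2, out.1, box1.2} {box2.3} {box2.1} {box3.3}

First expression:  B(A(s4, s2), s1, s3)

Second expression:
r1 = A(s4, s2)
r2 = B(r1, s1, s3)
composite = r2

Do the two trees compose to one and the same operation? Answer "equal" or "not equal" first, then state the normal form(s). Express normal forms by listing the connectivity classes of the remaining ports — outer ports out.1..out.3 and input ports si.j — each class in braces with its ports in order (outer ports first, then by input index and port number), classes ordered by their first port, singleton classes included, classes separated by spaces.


Normal form of the first expression: {out.1, out.3, s1.2, s3.1, s4.1, s4.2} {out.2} {s1.1} {s1.3} {s2.1, s2.2, s2.3} {s3.2} {s3.3} {s4.3}
Normal form of the second expression: {out.1, out.3, s1.2, s3.1, s4.1, s4.2} {out.2} {s1.1} {s1.3} {s2.1, s2.2, s2.3} {s3.2} {s3.3} {s4.3}
Both agree, so they are equal.

equal; the common form is {out.1, out.3, s1.2, s3.1, s4.1, s4.2} {out.2} {s1.1} {s1.3} {s2.1, s2.2, s2.3} {s3.2} {s3.3} {s4.3}


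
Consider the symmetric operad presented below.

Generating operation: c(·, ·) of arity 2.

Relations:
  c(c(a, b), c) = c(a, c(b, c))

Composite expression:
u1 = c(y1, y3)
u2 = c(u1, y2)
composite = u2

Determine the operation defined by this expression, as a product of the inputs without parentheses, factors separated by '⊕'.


All parenthesizations of c agree; list the y-inputs left to right.
c(y1, y3) reduces to y1 ⊕ y3
c(c(y1, y3), y2) reduces to y1 ⊕ y3 ⊕ y2

y1 ⊕ y3 ⊕ y2


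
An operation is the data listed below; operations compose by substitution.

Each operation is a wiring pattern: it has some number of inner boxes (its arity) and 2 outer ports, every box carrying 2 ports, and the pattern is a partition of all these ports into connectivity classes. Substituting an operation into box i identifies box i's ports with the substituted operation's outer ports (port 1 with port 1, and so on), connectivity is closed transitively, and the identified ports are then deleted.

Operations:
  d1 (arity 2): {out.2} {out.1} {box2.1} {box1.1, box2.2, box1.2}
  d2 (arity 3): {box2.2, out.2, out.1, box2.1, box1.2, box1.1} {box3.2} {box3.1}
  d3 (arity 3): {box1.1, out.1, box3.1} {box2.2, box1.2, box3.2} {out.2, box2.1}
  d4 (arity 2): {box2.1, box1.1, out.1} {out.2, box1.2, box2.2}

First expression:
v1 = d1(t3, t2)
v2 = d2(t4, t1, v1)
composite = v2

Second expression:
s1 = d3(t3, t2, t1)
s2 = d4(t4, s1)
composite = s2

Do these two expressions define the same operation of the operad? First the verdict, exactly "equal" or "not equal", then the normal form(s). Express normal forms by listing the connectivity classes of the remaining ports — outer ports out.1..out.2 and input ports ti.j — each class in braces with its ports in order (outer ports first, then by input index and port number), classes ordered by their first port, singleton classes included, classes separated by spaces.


The first expression reduces to {out.1, out.2, t1.1, t1.2, t4.1, t4.2} {t2.1} {t2.2, t3.1, t3.2}
The second expression reduces to {out.1, t1.1, t3.1, t4.1} {out.2, t2.1, t4.2} {t1.2, t2.2, t3.2}
The normal forms differ: not equal.

not equal — first {out.1, out.2, t1.1, t1.2, t4.1, t4.2} {t2.1} {t2.2, t3.1, t3.2}, second {out.1, t1.1, t3.1, t4.1} {out.2, t2.1, t4.2} {t1.2, t2.2, t3.2}


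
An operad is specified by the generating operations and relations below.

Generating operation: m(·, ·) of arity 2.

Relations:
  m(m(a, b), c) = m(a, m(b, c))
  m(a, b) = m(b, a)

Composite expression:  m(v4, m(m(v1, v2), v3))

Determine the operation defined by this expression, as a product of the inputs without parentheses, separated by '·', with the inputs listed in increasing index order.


Key point: m commutes, so take the v-inputs in any fixed order.
m(v1, v2) flattens to v1 · v2
m(m(v1, v2), v3) flattens to v1 · v2 · v3
m(v4, m(m(v1, v2), v3)) flattens to v4 · v1 · v2 · v3
putting the inputs in ascending order: v1 · v2 · v3 · v4

v1 · v2 · v3 · v4


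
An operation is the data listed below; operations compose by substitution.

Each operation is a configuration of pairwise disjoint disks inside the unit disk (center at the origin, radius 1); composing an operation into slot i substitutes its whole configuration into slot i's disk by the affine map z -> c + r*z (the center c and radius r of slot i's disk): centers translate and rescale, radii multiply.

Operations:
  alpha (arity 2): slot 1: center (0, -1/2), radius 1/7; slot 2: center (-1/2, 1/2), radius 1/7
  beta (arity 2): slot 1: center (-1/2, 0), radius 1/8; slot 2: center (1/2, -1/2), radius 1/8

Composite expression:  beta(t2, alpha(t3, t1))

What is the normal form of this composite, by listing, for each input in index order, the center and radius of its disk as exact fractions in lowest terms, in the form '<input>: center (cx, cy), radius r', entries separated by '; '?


t1: center (7/16, -7/16), radius 1/56; t2: center (-1/2, 0), radius 1/8; t3: center (1/2, -9/16), radius 1/56

Only the slot chain above each t matters under beta; compose those maps.
for t2, the 1-step affine chain lands on center (-1/2, 0), radius 1/8
for t3, the 2-step affine chain lands on center (1/2, -9/16), radius 1/56
for t1, the 2-step affine chain lands on center (7/16, -7/16), radius 1/56


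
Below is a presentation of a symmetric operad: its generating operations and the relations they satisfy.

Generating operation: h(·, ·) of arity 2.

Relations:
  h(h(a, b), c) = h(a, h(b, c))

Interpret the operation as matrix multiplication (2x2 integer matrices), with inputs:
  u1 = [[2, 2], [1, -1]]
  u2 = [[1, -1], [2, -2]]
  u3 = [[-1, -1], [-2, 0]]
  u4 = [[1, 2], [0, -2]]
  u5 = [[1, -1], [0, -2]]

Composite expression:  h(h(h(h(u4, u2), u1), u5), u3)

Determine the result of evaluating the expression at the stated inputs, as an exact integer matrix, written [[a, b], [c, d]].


h(u4, u2) = [[5, -5], [-4, 4]]
h(h(u4, u2), u1) = [[5, 15], [-4, -12]]
h(h(h(u4, u2), u1), u5) = [[5, -35], [-4, 28]]
h(h(h(h(u4, u2), u1), u5), u3) = [[65, -5], [-52, 4]]

[[65, -5], [-52, 4]]


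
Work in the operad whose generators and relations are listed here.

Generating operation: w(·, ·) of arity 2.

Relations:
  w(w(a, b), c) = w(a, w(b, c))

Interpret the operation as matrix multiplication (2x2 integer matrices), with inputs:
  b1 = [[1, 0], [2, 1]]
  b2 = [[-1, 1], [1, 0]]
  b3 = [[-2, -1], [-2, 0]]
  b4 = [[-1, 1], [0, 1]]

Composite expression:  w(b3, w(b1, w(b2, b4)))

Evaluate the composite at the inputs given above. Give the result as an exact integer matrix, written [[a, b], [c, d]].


[[-3, -1], [-2, 0]]

w(b2, b4) = [[1, 0], [-1, 1]]
w(b1, w(b2, b4)) = [[1, 0], [1, 1]]
w(b3, w(b1, w(b2, b4))) = [[-3, -1], [-2, 0]]


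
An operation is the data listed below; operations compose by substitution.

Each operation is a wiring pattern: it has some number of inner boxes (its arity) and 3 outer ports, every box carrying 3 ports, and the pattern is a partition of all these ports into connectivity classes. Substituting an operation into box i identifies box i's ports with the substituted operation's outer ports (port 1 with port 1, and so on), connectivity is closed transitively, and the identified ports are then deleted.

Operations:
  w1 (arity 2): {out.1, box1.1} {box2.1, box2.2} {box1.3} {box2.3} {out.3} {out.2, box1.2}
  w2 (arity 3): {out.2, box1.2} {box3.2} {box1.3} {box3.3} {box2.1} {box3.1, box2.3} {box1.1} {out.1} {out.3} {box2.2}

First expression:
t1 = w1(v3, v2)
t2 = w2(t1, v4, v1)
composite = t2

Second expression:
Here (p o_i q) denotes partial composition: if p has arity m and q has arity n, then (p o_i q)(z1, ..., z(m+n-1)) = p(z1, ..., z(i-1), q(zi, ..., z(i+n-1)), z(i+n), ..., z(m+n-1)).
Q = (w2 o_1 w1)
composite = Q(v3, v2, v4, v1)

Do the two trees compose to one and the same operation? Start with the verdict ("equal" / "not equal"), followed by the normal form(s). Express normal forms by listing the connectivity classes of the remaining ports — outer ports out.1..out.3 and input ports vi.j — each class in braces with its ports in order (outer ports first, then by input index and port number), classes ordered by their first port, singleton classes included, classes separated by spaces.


equal: each reduces to {out.1} {out.2, v3.2} {out.3} {v1.1, v4.3} {v1.2} {v1.3} {v2.1, v2.2} {v2.3} {v3.1} {v3.3} {v4.1} {v4.2}


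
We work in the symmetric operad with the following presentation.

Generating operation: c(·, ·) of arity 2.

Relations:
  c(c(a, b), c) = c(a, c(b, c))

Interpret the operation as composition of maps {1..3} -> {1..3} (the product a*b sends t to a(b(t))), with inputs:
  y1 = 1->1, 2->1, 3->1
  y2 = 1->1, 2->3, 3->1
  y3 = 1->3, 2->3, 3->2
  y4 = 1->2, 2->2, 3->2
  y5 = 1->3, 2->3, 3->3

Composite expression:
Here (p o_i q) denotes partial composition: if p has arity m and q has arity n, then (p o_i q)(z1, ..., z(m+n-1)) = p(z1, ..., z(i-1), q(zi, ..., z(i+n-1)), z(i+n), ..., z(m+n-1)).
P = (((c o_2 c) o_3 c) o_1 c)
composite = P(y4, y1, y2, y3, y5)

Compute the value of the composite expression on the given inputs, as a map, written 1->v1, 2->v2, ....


c(y4, y1) = 1->2, 2->2, 3->2
c(y3, y5) = 1->2, 2->2, 3->2
c(y2, c(y3, y5)) = 1->3, 2->3, 3->3
c(c(y4, y1), c(y2, c(y3, y5))) = 1->2, 2->2, 3->2

1->2, 2->2, 3->2


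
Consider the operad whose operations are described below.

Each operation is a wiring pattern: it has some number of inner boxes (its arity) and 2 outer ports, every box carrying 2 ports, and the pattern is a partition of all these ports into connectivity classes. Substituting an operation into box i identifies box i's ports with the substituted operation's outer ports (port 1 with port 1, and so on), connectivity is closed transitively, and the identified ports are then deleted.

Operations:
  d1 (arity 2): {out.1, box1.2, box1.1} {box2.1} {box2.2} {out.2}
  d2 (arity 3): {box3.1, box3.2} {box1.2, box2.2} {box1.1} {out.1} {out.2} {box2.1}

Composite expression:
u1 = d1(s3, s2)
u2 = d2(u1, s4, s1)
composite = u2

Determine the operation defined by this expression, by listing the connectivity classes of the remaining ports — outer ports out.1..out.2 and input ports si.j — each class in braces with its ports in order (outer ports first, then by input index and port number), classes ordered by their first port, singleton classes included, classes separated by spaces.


{out.1} {out.2} {s1.1, s1.2} {s2.1} {s2.2} {s3.1, s3.2} {s4.1} {s4.2}

Treat the ports identified at d2 as solder joints: merge, then drop.
through d1, on inputs (s3, s2): {out.1, s3.1, s3.2} {out.2} {s2.1} {s2.2} (out.j = stage outer ports)
through d2, on inputs (s3, s2, s4, s1): {out.1} {out.2} {s1.1, s1.2} {s2.1} {s2.2} {s3.1, s3.2} {s4.1} {s4.2} (out.j = stage outer ports)


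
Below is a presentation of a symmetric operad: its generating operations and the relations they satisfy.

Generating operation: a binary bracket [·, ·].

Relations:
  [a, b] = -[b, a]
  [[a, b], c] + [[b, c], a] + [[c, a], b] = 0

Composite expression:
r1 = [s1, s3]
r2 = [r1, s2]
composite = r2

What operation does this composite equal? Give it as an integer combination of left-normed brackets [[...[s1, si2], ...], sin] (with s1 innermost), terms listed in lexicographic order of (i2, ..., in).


[[s1, s3], s2]

Expand each bracket as ab - ba; the s1-initial words give the coefficients.
Composite bracket: [[s1, s3], s2]
Expanding via [a, b] = ab - ba: 4 signed words (2^2 = 4).
The s1-initial words carry the normal form:
  s1s3s2 (sign +1) contributes +[[s1, s3], s2]


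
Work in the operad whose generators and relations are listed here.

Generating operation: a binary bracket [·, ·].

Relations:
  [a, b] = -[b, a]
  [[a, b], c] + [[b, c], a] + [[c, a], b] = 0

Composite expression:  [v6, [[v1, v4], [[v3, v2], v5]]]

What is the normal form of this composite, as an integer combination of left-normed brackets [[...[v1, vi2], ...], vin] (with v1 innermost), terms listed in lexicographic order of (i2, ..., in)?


[[[[[v1, v4], v2], v3], v5], v6] - [[[[[v1, v4], v3], v2], v5], v6] - [[[[[v1, v4], v5], v2], v3], v6] + [[[[[v1, v4], v5], v3], v2], v6]


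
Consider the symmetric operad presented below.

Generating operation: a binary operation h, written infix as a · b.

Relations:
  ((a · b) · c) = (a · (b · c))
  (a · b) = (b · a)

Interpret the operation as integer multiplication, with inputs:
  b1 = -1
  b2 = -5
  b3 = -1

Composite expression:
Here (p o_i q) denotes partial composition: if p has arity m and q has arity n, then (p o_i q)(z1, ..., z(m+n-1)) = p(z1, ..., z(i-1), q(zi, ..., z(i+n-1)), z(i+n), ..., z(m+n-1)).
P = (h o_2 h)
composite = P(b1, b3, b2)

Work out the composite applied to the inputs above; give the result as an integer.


-5

(b3 · b2) = 5
(b1 · (b3 · b2)) = -5


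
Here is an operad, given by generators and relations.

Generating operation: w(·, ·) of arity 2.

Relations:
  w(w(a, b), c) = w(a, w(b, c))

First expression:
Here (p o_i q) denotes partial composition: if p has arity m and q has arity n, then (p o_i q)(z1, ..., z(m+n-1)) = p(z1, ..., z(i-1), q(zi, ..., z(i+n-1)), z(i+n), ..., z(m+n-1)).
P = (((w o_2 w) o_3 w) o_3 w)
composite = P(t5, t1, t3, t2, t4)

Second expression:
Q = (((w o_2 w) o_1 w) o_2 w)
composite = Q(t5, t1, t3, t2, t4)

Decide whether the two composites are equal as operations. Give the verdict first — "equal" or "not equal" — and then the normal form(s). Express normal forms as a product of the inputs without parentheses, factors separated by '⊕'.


The first expression, normalized: t5 ⊕ t1 ⊕ t3 ⊕ t2 ⊕ t4
The second expression, normalized: t5 ⊕ t1 ⊕ t3 ⊕ t2 ⊕ t4
One common form — equal.

equal: each reduces to t5 ⊕ t1 ⊕ t3 ⊕ t2 ⊕ t4


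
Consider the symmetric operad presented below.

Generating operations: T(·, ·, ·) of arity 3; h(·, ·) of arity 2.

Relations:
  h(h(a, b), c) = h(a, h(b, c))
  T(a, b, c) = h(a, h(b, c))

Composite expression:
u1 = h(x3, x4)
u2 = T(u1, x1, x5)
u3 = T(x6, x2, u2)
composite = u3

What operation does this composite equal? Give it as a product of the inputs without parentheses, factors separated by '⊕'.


x6 ⊕ x2 ⊕ x3 ⊕ x4 ⊕ x1 ⊕ x5


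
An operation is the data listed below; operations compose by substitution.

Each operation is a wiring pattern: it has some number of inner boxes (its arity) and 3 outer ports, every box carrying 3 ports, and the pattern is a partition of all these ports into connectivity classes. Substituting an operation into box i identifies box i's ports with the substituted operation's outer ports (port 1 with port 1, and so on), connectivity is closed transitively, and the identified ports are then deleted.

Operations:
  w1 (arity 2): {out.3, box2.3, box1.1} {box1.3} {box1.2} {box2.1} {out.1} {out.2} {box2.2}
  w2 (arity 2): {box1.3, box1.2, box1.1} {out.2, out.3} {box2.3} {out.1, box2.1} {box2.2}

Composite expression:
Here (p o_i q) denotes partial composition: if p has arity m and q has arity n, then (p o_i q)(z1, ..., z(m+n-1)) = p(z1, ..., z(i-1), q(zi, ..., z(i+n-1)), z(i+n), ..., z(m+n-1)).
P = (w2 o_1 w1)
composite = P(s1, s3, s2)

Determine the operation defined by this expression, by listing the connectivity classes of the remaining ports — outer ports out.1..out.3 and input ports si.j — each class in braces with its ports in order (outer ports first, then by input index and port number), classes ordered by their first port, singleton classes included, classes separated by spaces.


{out.1, s2.1} {out.2, out.3} {s1.1, s3.3} {s1.2} {s1.3} {s2.2} {s2.3} {s3.1} {s3.2}

Treat the ports identified at w2 as solder joints: merge, then drop.
w1 over (s1, s3) gives {out.1} {out.2} {out.3, s1.1, s3.3} {s1.2} {s1.3} {s3.1} {s3.2}, out.j being that stage's outer ports
w2 over (s1, s3, s2) gives {out.1, s2.1} {out.2, out.3} {s1.1, s3.3} {s1.2} {s1.3} {s2.2} {s2.3} {s3.1} {s3.2}, out.j being that stage's outer ports


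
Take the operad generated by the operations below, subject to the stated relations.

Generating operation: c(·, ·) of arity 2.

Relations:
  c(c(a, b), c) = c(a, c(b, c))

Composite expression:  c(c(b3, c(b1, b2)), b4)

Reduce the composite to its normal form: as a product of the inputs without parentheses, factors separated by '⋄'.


b3 ⋄ b1 ⋄ b2 ⋄ b4


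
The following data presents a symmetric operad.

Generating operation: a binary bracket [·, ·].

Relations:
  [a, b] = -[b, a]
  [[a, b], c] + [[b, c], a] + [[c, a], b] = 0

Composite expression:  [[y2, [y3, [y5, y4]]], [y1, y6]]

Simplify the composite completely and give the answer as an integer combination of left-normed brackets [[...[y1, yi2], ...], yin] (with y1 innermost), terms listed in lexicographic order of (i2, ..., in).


[[[[[y1, y6], y2], y3], y4], y5] - [[[[[y1, y6], y2], y3], y5], y4] - [[[[[y1, y6], y2], y4], y5], y3] + [[[[[y1, y6], y2], y5], y4], y3] - [[[[[y1, y6], y3], y4], y5], y2] + [[[[[y1, y6], y3], y5], y4], y2] + [[[[[y1, y6], y4], y5], y3], y2] - [[[[[y1, y6], y5], y4], y3], y2]


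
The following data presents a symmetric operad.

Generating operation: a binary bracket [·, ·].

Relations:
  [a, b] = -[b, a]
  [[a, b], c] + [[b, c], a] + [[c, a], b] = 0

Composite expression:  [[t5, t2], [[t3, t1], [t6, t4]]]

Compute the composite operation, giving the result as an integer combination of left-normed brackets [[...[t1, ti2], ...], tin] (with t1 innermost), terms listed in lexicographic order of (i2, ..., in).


[[[[[t1, t3], t4], t6], t2], t5] - [[[[[t1, t3], t4], t6], t5], t2] - [[[[[t1, t3], t6], t4], t2], t5] + [[[[[t1, t3], t6], t4], t5], t2]

A multilinear Lie element is pinned by t1-initial words (t1 innermost).
Composite bracket: [[t5, t2], [[t3, t1], [t6, t4]]]
Applying ab - ba throughout gives 32 signed words (2^5 = 32).
Coefficients come from the t1-initial words:
  from t1t3t4t6t2t5, sign +1: term +[[[[[t1, t3], t4], t6], t2], t5]
  from t1t3t4t6t5t2, sign -1: term -[[[[[t1, t3], t4], t6], t5], t2]
  from t1t3t6t4t2t5, sign -1: term -[[[[[t1, t3], t6], t4], t2], t5]
  from t1t3t6t4t5t2, sign +1: term +[[[[[t1, t3], t6], t4], t5], t2]


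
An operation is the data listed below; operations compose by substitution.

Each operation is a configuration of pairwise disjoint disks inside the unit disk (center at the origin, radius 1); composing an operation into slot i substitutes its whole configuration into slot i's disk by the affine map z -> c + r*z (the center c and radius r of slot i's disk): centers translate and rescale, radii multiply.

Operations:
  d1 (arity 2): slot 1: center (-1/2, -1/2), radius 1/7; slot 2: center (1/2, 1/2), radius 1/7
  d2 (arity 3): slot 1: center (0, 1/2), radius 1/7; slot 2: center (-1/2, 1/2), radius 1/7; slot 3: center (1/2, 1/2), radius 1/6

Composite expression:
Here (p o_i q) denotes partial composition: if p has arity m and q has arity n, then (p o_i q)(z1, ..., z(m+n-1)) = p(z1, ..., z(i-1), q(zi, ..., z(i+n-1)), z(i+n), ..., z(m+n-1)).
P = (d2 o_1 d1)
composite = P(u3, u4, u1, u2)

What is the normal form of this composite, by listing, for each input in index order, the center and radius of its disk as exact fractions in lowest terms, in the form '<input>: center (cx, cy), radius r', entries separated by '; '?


Each u-disk chains the slot maps above it in d2; radii multiply.
tracing u3 down its 2-map path: center (-1/14, 3/7), radius 1/49
tracing u4 down its 2-map path: center (1/14, 4/7), radius 1/49
tracing u1 down its 1-map path: center (-1/2, 1/2), radius 1/7
tracing u2 down its 1-map path: center (1/2, 1/2), radius 1/6

u1: center (-1/2, 1/2), radius 1/7; u2: center (1/2, 1/2), radius 1/6; u3: center (-1/14, 3/7), radius 1/49; u4: center (1/14, 4/7), radius 1/49


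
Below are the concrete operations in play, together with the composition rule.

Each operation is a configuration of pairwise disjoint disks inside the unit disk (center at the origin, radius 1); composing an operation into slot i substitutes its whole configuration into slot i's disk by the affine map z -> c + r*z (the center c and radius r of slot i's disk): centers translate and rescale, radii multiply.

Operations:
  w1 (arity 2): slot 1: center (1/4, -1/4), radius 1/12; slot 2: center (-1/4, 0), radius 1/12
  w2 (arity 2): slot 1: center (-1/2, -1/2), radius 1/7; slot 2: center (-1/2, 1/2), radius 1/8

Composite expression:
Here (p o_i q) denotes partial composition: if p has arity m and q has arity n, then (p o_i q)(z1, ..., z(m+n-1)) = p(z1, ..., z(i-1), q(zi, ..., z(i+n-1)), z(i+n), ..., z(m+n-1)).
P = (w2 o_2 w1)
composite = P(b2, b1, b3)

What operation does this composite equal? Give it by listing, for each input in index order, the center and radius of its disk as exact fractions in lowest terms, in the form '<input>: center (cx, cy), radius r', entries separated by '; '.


Affine substitution under w2: radii multiply and b-centers shift.
b2 passes through 1 substitution, ending at center (-1/2, -1/2), radius 1/7
b1 passes through 2 substitutions, ending at center (-15/32, 15/32), radius 1/96
b3 passes through 2 substitutions, ending at center (-17/32, 1/2), radius 1/96

b1: center (-15/32, 15/32), radius 1/96; b2: center (-1/2, -1/2), radius 1/7; b3: center (-17/32, 1/2), radius 1/96


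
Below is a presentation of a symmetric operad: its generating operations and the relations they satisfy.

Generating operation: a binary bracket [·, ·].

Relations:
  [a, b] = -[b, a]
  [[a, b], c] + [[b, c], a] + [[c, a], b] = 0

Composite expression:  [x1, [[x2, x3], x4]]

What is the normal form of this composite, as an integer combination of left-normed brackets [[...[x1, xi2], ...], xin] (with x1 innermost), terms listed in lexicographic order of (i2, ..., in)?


[[[x1, x2], x3], x4] - [[[x1, x3], x2], x4] - [[[x1, x4], x2], x3] + [[[x1, x4], x3], x2]

Skip Jacobi rewriting: expand, keep x1-initial words, read off terms.
Composite bracket: [x1, [[x2, x3], x4]]
The bracket unfolds into 8 signed words via [a, b] = ab - ba (2^3 = 8).
Coefficients come from the x1-initial words:
  sign of x1x2x3x4 is +1, so it contributes +[[[x1, x2], x3], x4]
  sign of x1x3x2x4 is -1, so it contributes -[[[x1, x3], x2], x4]
  sign of x1x4x2x3 is -1, so it contributes -[[[x1, x4], x2], x3]
  sign of x1x4x3x2 is +1, so it contributes +[[[x1, x4], x3], x2]


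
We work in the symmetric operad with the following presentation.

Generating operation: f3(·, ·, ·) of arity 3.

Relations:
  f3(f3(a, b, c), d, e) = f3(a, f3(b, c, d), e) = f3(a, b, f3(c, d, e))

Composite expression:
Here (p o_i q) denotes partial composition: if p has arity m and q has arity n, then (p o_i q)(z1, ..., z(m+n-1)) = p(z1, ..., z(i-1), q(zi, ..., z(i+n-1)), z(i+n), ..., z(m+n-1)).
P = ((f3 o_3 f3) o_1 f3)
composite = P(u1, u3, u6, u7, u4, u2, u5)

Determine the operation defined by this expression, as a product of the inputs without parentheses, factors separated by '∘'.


u1 ∘ u3 ∘ u6 ∘ u7 ∘ u4 ∘ u2 ∘ u5

Key point: f3 is associative — brackets drop, the u-order remains.
f3(u1, u3, u6) unparenthesizes to u1 ∘ u3 ∘ u6
f3(u4, u2, u5) unparenthesizes to u4 ∘ u2 ∘ u5
f3(f3(u1, u3, u6), u7, f3(u4, u2, u5)) unparenthesizes to u1 ∘ u3 ∘ u6 ∘ u7 ∘ u4 ∘ u2 ∘ u5


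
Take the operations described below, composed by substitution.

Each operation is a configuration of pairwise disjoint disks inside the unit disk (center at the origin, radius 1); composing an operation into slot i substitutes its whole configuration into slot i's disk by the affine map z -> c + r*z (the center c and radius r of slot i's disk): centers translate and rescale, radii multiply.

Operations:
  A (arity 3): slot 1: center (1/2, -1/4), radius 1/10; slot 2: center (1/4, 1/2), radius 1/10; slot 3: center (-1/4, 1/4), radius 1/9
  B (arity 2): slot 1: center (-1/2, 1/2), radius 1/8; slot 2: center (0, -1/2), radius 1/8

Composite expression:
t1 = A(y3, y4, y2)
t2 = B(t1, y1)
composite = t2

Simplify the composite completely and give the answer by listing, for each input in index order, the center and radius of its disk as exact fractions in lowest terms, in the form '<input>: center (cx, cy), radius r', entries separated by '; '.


y1: center (0, -1/2), radius 1/8; y2: center (-17/32, 17/32), radius 1/72; y3: center (-7/16, 15/32), radius 1/80; y4: center (-15/32, 9/16), radius 1/80

Each y-disk chains the slot maps above it in B; radii multiply.
y3: after 2 affine steps, its disk has center (-7/16, 15/32), radius 1/80
y4: after 2 affine steps, its disk has center (-15/32, 9/16), radius 1/80
y2: after 2 affine steps, its disk has center (-17/32, 17/32), radius 1/72
y1: after 1 affine step, its disk has center (0, -1/2), radius 1/8


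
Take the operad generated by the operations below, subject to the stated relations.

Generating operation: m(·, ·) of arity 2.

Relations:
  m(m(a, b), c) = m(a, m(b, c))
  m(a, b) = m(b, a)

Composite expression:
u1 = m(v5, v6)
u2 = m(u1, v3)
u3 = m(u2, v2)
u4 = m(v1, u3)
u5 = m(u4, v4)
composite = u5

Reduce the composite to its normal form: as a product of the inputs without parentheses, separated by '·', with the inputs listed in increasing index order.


v1 · v2 · v3 · v4 · v5 · v6

Key point: m commutes, so take the v-inputs in any fixed order.
m(v5, v6) spells out as v5 · v6
m(m(v5, v6), v3) spells out as v5 · v6 · v3
m(m(m(v5, v6), v3), v2) spells out as v5 · v6 · v3 · v2
m(v1, m(m(m(v5, v6), v3), v2)) spells out as v1 · v5 · v6 · v3 · v2
m(m(v1, m(m(m(v5, v6), v3), v2)), v4) spells out as v1 · v5 · v6 · v3 · v2 · v4
rearranged into index order: v1 · v2 · v3 · v4 · v5 · v6
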